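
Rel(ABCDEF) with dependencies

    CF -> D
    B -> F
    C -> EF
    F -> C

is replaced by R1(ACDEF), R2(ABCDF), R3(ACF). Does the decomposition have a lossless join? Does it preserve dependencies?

lossless and dependency-preserving

Lossless test (chase): Rows 1 and 3 agree on CF; apply CF→D and equate their D entries. Rows 1 and 2 agree on C; apply C→EF and equate their EF entries. Rows 1 and 3 agree on C; apply C→EF and equate their EF entries. Row 2 is now all distinguished symbols — the join is lossless.
Dependency preservation: every FD's attributes lie within a single fragment, so each can be enforced locally — preserved.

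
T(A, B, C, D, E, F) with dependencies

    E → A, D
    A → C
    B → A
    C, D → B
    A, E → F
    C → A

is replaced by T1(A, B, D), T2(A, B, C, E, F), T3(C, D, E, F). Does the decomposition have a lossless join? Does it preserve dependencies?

lossless and dependency-preserving

Lossless test (chase): Rows 2 and 3 agree on E; apply E→A, D and equate their A, D entries. Rows 1 and 2 agree on A; apply A→C and equate their C entries. Rows 1 and 3 agree on C, D; apply C, D→B and equate their B entries. Row 2 is now all distinguished symbols — the join is lossless.
Dependency preservation: E → A, D; C, D → B are not contained in any single fragment, but the restricted closure of each left-hand side across the fragments still reaches the right-hand side; the remaining FDs each lie inside some fragment. All dependencies are preserved.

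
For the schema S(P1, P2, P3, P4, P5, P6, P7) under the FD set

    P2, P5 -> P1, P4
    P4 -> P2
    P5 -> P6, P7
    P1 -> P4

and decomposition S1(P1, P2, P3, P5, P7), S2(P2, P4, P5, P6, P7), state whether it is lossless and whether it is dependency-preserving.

Lossless test: (P2, P5, P7)⁺ = {P1, P2, P4, P5, P6, P7}, which contains all of one fragment — lossless.
Dependency preservation: the restricted closure of {P1} across the fragments never reaches {P4}, so P1 → P4 cannot be enforced without a join — not preserved.

lossless but not dependency-preserving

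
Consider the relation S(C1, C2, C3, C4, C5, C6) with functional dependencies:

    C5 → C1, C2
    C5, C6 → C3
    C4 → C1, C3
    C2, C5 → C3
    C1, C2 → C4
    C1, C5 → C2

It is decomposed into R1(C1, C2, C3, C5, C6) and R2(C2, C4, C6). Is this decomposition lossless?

No

Common attributes: R1 ∩ R2 = {C2, C6}.
No dependency enlarges {C2, C6}, so (C2, C6)⁺ = {C2, C6}.
The closure contains neither all of R1 = {C1, C2, C3, C5, C6} nor all of R2 = {C2, C4, C6}, so the common attributes are not a superkey of either fragment. The join is lossy.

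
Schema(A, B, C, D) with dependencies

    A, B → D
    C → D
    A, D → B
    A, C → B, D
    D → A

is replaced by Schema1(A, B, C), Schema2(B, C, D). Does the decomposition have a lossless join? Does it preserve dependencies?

Lossless test: (B, C)⁺ = {A, B, C, D}, which contains all of one fragment — lossless.
Dependency preservation: the restricted closure of {A, B} across the fragments never reaches {D}, so A, B → D cannot be enforced without a join — not preserved.

lossless but not dependency-preserving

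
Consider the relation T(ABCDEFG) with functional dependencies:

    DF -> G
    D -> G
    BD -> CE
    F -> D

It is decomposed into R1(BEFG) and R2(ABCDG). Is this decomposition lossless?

Common attributes: R1 ∩ R2 = {BG}.
No dependency enlarges {BG}, so (BG)⁺ = {BG}.
The closure contains neither all of R1 = {BEFG} nor all of R2 = {ABCDG}, so the common attributes are not a superkey of either fragment. The join is lossy.

No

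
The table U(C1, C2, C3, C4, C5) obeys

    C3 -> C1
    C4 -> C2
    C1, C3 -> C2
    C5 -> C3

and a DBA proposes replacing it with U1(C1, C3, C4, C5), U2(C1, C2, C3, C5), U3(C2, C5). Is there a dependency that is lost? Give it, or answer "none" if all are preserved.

Check C4 → C2: no single fragment contains all of {C2, C4}, and the restricted closure of {C4} across the fragments never reaches {C2}.
C3 → C1 is preserved.
C1, C3 → C2 is preserved.
C5 → C3 is preserved.

C4 -> C2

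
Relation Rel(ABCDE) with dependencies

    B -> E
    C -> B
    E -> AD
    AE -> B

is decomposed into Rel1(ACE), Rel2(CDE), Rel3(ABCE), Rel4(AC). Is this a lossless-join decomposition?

Chase test. Columns are ABCDE; row i has aⱼ where attribute j ∈ Reli, else bᵢⱼ.
Initial tableau (one row per fragment):
  row 1: a1 b12 a3 b14 a5
  row 2: b21 b22 a3 a4 a5
  row 3: a1 a2 a3 b34 a5
  row 4: a1 b42 a3 b44 b45
Rows 1 and 2 agree on C; apply C→B and equate their B entries.
Rows 1 and 3 agree on C; apply C→B and equate their B entries.
Rows 1 and 4 agree on C; apply C→B and equate their B entries.
Rows 1 and 2 agree on E; apply E→AD and equate their AD entries.
Rows 1 and 3 agree on E; apply E→AD and equate their AD entries.
Rows 1 and 4 agree on B; apply B→E and equate their E entries.
Rows 1 and 4 agree on E; apply E→AD and equate their AD entries.
Row 1 is now all distinguished symbols — the join is lossless.

Yes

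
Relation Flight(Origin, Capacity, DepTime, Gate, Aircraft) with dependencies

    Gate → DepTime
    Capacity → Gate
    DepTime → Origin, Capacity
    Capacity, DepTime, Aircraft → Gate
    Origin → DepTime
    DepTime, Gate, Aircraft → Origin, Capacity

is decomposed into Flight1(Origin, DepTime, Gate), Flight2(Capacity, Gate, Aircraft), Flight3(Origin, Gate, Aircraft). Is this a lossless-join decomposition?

Yes

Chase test. Columns are Origin, Capacity, DepTime, Gate, Aircraft; row i has aⱼ where attribute j ∈ Flighti, else bᵢⱼ.
Initial tableau (one row per fragment):
  row 1: a1 b12 a3 a4 b15
  row 2: b21 a2 b23 a4 a5
  row 3: a1 b32 b33 a4 a5
Rows 1 and 2 agree on Gate; apply Gate→DepTime and equate their DepTime entries.
Rows 1 and 3 agree on Gate; apply Gate→DepTime and equate their DepTime entries.
Rows 1 and 2 agree on DepTime; apply DepTime→Origin, Capacity and equate their Origin, Capacity entries.
Rows 1 and 3 agree on DepTime; apply DepTime→Origin, Capacity and equate their Origin, Capacity entries.
Row 2 is now all distinguished symbols — the join is lossless.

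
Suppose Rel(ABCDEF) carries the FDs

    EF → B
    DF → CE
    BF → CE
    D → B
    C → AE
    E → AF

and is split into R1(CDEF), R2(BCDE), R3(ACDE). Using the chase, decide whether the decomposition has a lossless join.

Chase test. Columns are ABCDEF; row i has aⱼ where attribute j ∈ Ri, else bᵢⱼ.
Initial tableau (one row per fragment):
  row 1: b11 b12 a3 a4 a5 a6
  row 2: b21 a2 a3 a4 a5 b26
  row 3: a1 b32 a3 a4 a5 b36
Rows 1 and 2 agree on D; apply D→B and equate their B entries.
Rows 1 and 3 agree on D; apply D→B and equate their B entries.
Rows 1 and 2 agree on C; apply C→AE and equate their AE entries.
Rows 1 and 3 agree on C; apply C→AE and equate their AE entries.
Rows 1 and 2 agree on E; apply E→AF and equate their AF entries.
Rows 1 and 3 agree on E; apply E→AF and equate their AF entries.
Row 1 is now all distinguished symbols — the join is lossless.

Yes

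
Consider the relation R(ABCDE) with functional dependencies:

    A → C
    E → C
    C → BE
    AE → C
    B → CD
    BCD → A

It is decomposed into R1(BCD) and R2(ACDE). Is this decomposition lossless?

Common attributes: R1 ∩ R2 = {CD}.
Closure of {CD}: C → BE applies, adding BE; BCD → A applies, adding A. So (CD)⁺ = {ABCDE}.
This closure contains every attribute of R1, so R1 ∩ R2 → R1. The join is lossless.

Yes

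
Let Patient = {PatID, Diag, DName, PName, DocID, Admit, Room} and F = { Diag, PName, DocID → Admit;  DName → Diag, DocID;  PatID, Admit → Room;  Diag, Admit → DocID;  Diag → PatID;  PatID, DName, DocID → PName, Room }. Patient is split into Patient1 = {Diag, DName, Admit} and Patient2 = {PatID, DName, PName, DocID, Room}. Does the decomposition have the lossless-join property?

Common attributes: Patient1 ∩ Patient2 = {DName}.
Closure of {DName}: DName → Diag, DocID applies, adding Diag, DocID; Diag → PatID applies, adding PatID; PatID, DName, DocID → PName, Room applies, adding PName, Room; Diag, PName, DocID → Admit applies, adding Admit. So (DName)⁺ = {PatID, Diag, DName, PName, DocID, Admit, Room}.
This closure contains every attribute of Patient1, so Patient1 ∩ Patient2 → Patient1. The join is lossless.

Yes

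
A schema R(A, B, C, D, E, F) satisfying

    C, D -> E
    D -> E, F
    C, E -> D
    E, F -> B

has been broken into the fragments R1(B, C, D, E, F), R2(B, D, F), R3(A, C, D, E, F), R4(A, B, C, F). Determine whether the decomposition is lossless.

Chase test. Columns are A, B, C, D, E, F; row i has aⱼ where attribute j ∈ Ri, else bᵢⱼ.
Initial tableau (one row per fragment):
  row 1: b11 a2 a3 a4 a5 a6
  row 2: b21 a2 b23 a4 b25 a6
  row 3: a1 b32 a3 a4 a5 a6
  row 4: a1 a2 a3 b44 b45 a6
Rows 1 and 2 agree on D; apply D→E, F and equate their E, F entries.
Rows 1 and 3 agree on E, F; apply E, F→B and equate their B entries.
Row 3 is now all distinguished symbols — the join is lossless.

Yes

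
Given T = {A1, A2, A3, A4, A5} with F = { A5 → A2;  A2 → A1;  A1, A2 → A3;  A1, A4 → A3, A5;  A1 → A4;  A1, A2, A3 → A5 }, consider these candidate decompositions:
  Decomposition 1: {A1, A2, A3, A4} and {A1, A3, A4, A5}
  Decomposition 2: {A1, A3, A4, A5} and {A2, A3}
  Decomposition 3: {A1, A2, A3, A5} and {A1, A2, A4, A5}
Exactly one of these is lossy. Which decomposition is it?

Decomposition 2

Decomposition 1: common = {A1, A3, A4}, closure = {A1, A2, A3, A4, A5} → lossless.
Decomposition 2: common = {A3}, closure = {A3} → lossy.
Decomposition 3: common = {A1, A2, A5}, closure = {A1, A2, A3, A4, A5} → lossless.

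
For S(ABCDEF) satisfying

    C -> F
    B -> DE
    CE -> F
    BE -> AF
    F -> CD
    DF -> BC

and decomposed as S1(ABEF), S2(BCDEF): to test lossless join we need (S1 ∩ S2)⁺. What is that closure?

ABCDEF

S1 ∩ S2 = {BEF}.
B → DE applies, adding D
BE → AF applies, adding A
F → CD applies, adding C
Closure: {ABCDEF}.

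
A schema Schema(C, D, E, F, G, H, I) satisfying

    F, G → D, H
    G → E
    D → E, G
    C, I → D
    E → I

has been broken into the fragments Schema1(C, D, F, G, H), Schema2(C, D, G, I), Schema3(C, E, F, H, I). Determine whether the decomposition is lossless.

Yes

Chase test. Columns are C, D, E, F, G, H, I; row i has aⱼ where attribute j ∈ Schemai, else bᵢⱼ.
Initial tableau (one row per fragment):
  row 1: a1 a2 b13 a4 a5 a6 b17
  row 2: a1 a2 b23 b24 a5 b26 a7
  row 3: a1 b32 a3 a4 b35 a6 a7
Rows 1 and 2 agree on G; apply G→E and equate their E entries.
Rows 2 and 3 agree on C, I; apply C, I→D and equate their D entries.
Rows 1 and 2 agree on E; apply E→I and equate their I entries.
Rows 1 and 3 agree on D; apply D→E, G and equate their E, G entries.
Row 1 is now all distinguished symbols — the join is lossless.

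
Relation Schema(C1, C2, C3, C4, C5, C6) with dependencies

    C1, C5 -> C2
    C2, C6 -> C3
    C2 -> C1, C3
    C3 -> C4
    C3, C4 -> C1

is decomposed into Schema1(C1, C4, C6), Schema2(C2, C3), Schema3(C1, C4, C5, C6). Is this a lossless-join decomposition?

Chase test. Columns are C1, C2, C3, C4, C5, C6; row i has aⱼ where attribute j ∈ Schemai, else bᵢⱼ.
Initial tableau (one row per fragment):
  row 1: a1 b12 b13 a4 b15 a6
  row 2: b21 a2 a3 b24 b25 b26
  row 3: a1 b32 b33 a4 a5 a6
No row becomes fully distinguished — the join is lossy.

No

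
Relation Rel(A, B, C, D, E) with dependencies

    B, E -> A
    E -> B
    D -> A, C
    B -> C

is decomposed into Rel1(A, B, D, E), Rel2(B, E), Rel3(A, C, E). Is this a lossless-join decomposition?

Yes

Chase test. Columns are A, B, C, D, E; row i has aⱼ where attribute j ∈ Reli, else bᵢⱼ.
Initial tableau (one row per fragment):
  row 1: a1 a2 b13 a4 a5
  row 2: b21 a2 b23 b24 a5
  row 3: a1 b32 a3 b34 a5
Rows 1 and 2 agree on B, E; apply B, E→A and equate their A entries.
Rows 1 and 3 agree on E; apply E→B and equate their B entries.
Rows 1 and 2 agree on B; apply B→C and equate their C entries.
Rows 1 and 3 agree on B; apply B→C and equate their C entries.
Row 1 is now all distinguished symbols — the join is lossless.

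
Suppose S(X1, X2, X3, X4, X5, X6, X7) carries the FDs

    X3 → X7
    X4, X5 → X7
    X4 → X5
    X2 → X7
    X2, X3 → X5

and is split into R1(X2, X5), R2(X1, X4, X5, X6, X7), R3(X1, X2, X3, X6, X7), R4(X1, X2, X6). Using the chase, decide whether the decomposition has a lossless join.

Chase test. Columns are X1, X2, X3, X4, X5, X6, X7; row i has aⱼ where attribute j ∈ Ri, else bᵢⱼ.
Initial tableau (one row per fragment):
  row 1: b11 a2 b13 b14 a5 b16 b17
  row 2: a1 b22 b23 a4 a5 a6 a7
  row 3: a1 a2 a3 b34 b35 a6 a7
  row 4: a1 a2 b43 b44 b45 a6 b47
Rows 1 and 3 agree on X2; apply X2→X7 and equate their X7 entries.
Rows 1 and 4 agree on X2; apply X2→X7 and equate their X7 entries.
No row becomes fully distinguished — the join is lossy.

No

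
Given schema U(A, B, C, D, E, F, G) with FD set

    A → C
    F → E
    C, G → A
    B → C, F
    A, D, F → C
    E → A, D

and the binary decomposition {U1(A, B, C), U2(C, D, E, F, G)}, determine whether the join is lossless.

No

Common attributes: U1 ∩ U2 = {C}.
No dependency enlarges {C}, so (C)⁺ = {C}.
The closure contains neither all of U1 = {A, B, C} nor all of U2 = {C, D, E, F, G}, so the common attributes are not a superkey of either fragment. The join is lossy.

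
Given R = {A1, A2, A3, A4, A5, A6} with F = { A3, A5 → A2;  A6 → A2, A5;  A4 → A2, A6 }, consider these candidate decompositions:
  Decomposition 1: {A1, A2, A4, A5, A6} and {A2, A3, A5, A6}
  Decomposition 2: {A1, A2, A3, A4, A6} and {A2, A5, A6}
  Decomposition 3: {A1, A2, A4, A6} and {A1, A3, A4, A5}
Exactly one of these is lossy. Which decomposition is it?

Decomposition 1: common = {A2, A5, A6}, closure = {A2, A5, A6} → lossy.
Decomposition 2: common = {A2, A6}, closure = {A2, A5, A6} → lossless.
Decomposition 3: common = {A1, A4}, closure = {A1, A2, A4, A5, A6} → lossless.

Decomposition 1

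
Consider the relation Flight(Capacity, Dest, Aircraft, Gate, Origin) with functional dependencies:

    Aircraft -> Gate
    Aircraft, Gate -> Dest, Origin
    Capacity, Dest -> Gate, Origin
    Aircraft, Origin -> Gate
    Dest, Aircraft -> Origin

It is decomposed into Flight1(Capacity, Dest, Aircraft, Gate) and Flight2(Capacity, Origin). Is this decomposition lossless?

No

Common attributes: Flight1 ∩ Flight2 = {Capacity}.
No dependency enlarges {Capacity}, so (Capacity)⁺ = {Capacity}.
The closure contains neither all of Flight1 = {Capacity, Dest, Aircraft, Gate} nor all of Flight2 = {Capacity, Origin}, so the common attributes are not a superkey of either fragment. The join is lossy.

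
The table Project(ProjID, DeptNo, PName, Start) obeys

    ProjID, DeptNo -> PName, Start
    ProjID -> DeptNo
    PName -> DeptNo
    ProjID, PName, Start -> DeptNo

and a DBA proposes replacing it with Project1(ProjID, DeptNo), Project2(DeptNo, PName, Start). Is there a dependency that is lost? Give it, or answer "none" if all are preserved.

Check ProjID, DeptNo → PName, Start: no single fragment contains all of {ProjID, DeptNo, PName, Start}, and the restricted closure of {ProjID, DeptNo} across the fragments never reaches {PName, Start}.
ProjID → DeptNo is preserved.
PName → DeptNo is preserved.
ProjID, PName, Start → DeptNo is preserved.

ProjID, DeptNo -> PName, Start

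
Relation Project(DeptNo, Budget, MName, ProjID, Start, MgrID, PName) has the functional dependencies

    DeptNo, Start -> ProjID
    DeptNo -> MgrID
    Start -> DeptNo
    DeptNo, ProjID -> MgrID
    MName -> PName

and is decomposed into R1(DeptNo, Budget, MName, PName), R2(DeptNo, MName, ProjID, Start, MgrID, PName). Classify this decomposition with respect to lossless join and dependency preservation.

lossy but dependency-preserving

Lossless test: (DeptNo, MName, PName)⁺ = {DeptNo, MName, MgrID, PName}, which is a superkey of neither fragment — lossy.
Dependency preservation: every FD's attributes lie within a single fragment, so each can be enforced locally — preserved.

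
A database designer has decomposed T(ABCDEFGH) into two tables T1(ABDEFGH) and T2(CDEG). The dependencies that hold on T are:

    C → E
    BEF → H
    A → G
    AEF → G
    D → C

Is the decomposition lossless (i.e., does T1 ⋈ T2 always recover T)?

Common attributes: T1 ∩ T2 = {DEG}.
Closure of {DEG}: D → C applies, adding C. So (DEG)⁺ = {CDEG}.
This closure contains every attribute of T2, so T1 ∩ T2 → T2. The join is lossless.

Yes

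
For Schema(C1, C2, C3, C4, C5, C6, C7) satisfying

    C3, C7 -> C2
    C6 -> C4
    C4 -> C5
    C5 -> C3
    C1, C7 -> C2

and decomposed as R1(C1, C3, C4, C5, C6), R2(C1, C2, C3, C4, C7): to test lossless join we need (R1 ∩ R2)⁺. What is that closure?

R1 ∩ R2 = {C1, C3, C4}.
C4 → C5 applies, adding C5
Closure: {C1, C3, C4, C5}.

C1, C3, C4, C5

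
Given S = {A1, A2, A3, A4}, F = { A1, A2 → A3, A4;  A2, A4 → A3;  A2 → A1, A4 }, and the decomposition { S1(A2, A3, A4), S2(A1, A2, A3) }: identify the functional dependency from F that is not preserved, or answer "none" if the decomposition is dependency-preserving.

none

A1, A2 → A3, A4: restricted closure across fragments reaches A3, A4.
A2, A4 → A3 lies within S1.
A2 → A1, A4: restricted closure across fragments reaches A1, A4.
Every dependency is enforceable on the fragments, so the decomposition is dependency-preserving.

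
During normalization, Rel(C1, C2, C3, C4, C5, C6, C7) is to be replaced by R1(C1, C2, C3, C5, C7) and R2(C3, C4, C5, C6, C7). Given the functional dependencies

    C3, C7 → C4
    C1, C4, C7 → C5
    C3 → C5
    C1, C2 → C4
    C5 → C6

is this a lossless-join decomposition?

Common attributes: R1 ∩ R2 = {C3, C5, C7}.
Closure of {C3, C5, C7}: C3, C7 → C4 applies, adding C4; C5 → C6 applies, adding C6. So (C3, C5, C7)⁺ = {C3, C4, C5, C6, C7}.
This closure contains every attribute of R2, so R1 ∩ R2 → R2. The join is lossless.

Yes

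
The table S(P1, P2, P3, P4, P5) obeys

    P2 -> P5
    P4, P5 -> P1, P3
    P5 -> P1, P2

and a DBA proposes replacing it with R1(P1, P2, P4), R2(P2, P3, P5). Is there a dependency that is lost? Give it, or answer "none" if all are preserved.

Check P4, P5 → P1, P3: no single fragment contains all of {P1, P3, P4, P5}, and the restricted closure of {P4, P5} across the fragments never reaches {P1, P3}.
P2 → P5 is preserved.
P5 → P1, P2 is preserved.

P4, P5 -> P1, P3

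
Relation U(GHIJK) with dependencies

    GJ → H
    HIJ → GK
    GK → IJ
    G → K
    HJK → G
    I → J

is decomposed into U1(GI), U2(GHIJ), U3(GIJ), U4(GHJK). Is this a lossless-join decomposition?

Chase test. Columns are GHIJK; row i has aⱼ where attribute j ∈ Ui, else bᵢⱼ.
Initial tableau (one row per fragment):
  row 1: a1 b12 a3 b14 b15
  row 2: a1 a2 a3 a4 b25
  row 3: a1 b32 a3 a4 b35
  row 4: a1 a2 b43 a4 a5
Rows 2 and 3 agree on GJ; apply GJ→H and equate their H entries.
Rows 2 and 3 agree on HIJ; apply HIJ→GK and equate their GK entries.
Rows 1 and 2 agree on G; apply G→K and equate their K entries.
Rows 1 and 4 agree on G; apply G→K and equate their K entries.
Rows 1 and 2 agree on I; apply I→J and equate their J entries.
Rows 1 and 2 agree on GJ; apply GJ→H and equate their H entries.
Rows 1 and 4 agree on GK; apply GK→IJ and equate their IJ entries.
Row 1 is now all distinguished symbols — the join is lossless.

Yes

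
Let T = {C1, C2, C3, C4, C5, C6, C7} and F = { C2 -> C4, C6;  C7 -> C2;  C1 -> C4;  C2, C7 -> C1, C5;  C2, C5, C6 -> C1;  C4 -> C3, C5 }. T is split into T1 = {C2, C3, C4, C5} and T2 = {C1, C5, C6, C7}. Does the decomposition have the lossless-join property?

No

Common attributes: T1 ∩ T2 = {C5}.
No dependency enlarges {C5}, so (C5)⁺ = {C5}.
The closure contains neither all of T1 = {C2, C3, C4, C5} nor all of T2 = {C1, C5, C6, C7}, so the common attributes are not a superkey of either fragment. The join is lossy.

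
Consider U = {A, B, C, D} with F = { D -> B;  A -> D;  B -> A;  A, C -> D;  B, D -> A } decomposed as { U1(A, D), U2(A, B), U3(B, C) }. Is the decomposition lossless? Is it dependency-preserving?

lossless and dependency-preserving

Lossless test (chase): Rows 1 and 2 agree on A; apply A→D and equate their D entries. Rows 2 and 3 agree on B; apply B→A and equate their A entries. Rows 1 and 2 agree on D; apply D→B and equate their B entries. Rows 1 and 3 agree on A; apply A→D and equate their D entries. Row 3 is now all distinguished symbols — the join is lossless.
Dependency preservation: D → B; A, C → D; B, D → A are not contained in any single fragment, but the restricted closure of each left-hand side across the fragments still reaches the right-hand side; the remaining FDs each lie inside some fragment. All dependencies are preserved.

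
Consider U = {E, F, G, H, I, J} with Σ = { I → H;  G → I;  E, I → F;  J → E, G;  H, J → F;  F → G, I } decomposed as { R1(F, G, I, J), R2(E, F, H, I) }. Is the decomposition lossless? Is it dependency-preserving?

lossy and not dependency-preserving

Lossless test: (F, I)⁺ = {F, G, H, I}, which is a superkey of neither fragment — lossy.
Dependency preservation: the restricted closure of {J} across the fragments never reaches {E, G}, so J → E, G cannot be enforced without a join — not preserved.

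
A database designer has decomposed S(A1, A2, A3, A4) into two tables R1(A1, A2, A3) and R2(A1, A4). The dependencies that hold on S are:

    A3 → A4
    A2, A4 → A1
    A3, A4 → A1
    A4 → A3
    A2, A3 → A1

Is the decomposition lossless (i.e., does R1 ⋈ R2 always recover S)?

No

Common attributes: R1 ∩ R2 = {A1}.
No dependency enlarges {A1}, so (A1)⁺ = {A1}.
The closure contains neither all of R1 = {A1, A2, A3} nor all of R2 = {A1, A4}, so the common attributes are not a superkey of either fragment. The join is lossy.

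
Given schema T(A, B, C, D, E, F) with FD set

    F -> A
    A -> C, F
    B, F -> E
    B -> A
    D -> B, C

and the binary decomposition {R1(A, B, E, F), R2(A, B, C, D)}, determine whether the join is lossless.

Common attributes: R1 ∩ R2 = {A, B}.
Closure of {A, B}: A → C, F applies, adding C, F; B, F → E applies, adding E. So (A, B)⁺ = {A, B, C, E, F}.
This closure contains every attribute of R1, so R1 ∩ R2 → R1. The join is lossless.

Yes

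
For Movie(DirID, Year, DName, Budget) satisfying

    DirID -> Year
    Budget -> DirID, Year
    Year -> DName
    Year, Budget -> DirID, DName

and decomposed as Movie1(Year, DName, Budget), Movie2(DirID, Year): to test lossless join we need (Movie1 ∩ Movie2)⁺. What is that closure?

Movie1 ∩ Movie2 = {Year}.
Year → DName applies, adding DName
Closure: {Year, DName}.

Year, DName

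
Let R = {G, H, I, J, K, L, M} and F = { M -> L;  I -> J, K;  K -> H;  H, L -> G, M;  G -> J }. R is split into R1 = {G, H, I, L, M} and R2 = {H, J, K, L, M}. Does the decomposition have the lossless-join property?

Common attributes: R1 ∩ R2 = {H, L, M}.
Closure of {H, L, M}: H, L → G, M applies, adding G; G → J applies, adding J. So (H, L, M)⁺ = {G, H, J, L, M}.
The closure contains neither all of R1 = {G, H, I, L, M} nor all of R2 = {H, J, K, L, M}, so the common attributes are not a superkey of either fragment. The join is lossy.

No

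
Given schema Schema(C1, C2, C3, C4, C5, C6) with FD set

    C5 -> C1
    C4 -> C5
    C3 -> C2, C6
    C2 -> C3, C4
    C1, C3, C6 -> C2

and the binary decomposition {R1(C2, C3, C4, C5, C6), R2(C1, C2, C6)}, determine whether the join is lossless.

Common attributes: R1 ∩ R2 = {C2, C6}.
Closure of {C2, C6}: C2 → C3, C4 applies, adding C3, C4; C4 → C5 applies, adding C5; C5 → C1 applies, adding C1. So (C2, C6)⁺ = {C1, C2, C3, C4, C5, C6}.
This closure contains every attribute of R1, so R1 ∩ R2 → R1. The join is lossless.

Yes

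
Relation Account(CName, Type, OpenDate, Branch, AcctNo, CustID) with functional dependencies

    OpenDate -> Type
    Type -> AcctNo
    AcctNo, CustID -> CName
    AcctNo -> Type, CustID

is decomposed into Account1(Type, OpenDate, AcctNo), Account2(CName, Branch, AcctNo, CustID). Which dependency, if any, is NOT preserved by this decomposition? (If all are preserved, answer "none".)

none

OpenDate → Type lies within Account1.
Type → AcctNo lies within Account1.
AcctNo, CustID → CName lies within Account2.
AcctNo → Type, CustID: restricted closure across fragments reaches Type, CustID.
Every dependency is enforceable on the fragments, so the decomposition is dependency-preserving.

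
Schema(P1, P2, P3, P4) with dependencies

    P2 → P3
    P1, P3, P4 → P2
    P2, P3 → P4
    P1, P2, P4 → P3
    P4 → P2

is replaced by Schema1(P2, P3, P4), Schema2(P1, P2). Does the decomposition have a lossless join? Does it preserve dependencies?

lossless and dependency-preserving

Lossless test: (P2)⁺ = {P2, P3, P4}, which contains all of one fragment — lossless.
Dependency preservation: P1, P3, P4 → P2; P1, P2, P4 → P3 are not contained in any single fragment, but the restricted closure of each left-hand side across the fragments still reaches the right-hand side; the remaining FDs each lie inside some fragment. All dependencies are preserved.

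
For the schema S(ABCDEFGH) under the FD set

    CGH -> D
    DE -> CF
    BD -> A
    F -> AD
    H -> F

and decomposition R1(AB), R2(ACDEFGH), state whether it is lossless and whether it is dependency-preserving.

Lossless test: (A)⁺ = {A}, which is a superkey of neither fragment — lossy.
Dependency preservation: the restricted closure of {BD} across the fragments never reaches {A}, so BD → A cannot be enforced without a join — not preserved.

lossy and not dependency-preserving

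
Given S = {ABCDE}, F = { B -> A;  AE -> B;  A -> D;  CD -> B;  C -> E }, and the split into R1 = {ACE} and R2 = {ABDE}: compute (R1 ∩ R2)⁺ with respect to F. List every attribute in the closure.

R1 ∩ R2 = {AE}.
AE → B applies, adding B
A → D applies, adding D
Closure: {ABDE}.

ABDE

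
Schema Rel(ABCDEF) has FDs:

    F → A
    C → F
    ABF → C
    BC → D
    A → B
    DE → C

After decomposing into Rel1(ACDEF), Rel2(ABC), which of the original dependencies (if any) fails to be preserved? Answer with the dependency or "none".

F → A lies within Rel1.
C → F lies within Rel1.
ABF → C: restricted closure across fragments reaches C.
BC → D: restricted closure across fragments reaches D.
A → B lies within Rel2.
DE → C lies within Rel1.
Every dependency is enforceable on the fragments, so the decomposition is dependency-preserving.

none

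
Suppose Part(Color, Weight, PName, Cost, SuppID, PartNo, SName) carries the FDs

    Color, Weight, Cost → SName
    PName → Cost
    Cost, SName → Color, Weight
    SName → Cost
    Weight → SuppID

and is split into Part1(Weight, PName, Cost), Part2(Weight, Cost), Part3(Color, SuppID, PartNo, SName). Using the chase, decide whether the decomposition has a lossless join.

Chase test. Columns are Color, Weight, PName, Cost, SuppID, PartNo, SName; row i has aⱼ where attribute j ∈ Parti, else bᵢⱼ.
Initial tableau (one row per fragment):
  row 1: b11 a2 a3 a4 b15 b16 b17
  row 2: b21 a2 b23 a4 b25 b26 b27
  row 3: a1 b32 b33 b34 a5 a6 a7
Rows 1 and 2 agree on Weight; apply Weight→SuppID and equate their SuppID entries.
No row becomes fully distinguished — the join is lossy.

No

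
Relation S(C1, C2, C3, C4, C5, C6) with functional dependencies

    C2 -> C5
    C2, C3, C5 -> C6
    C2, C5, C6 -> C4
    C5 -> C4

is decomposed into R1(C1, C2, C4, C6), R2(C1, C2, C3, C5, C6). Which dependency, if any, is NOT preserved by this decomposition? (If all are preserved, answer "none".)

C5 -> C4

Check C5 → C4: no single fragment contains all of {C4, C5}, and the restricted closure of {C5} across the fragments never reaches {C4}.
C2 → C5 is preserved.
C2, C3, C5 → C6 is preserved.
C2, C5, C6 → C4 is preserved.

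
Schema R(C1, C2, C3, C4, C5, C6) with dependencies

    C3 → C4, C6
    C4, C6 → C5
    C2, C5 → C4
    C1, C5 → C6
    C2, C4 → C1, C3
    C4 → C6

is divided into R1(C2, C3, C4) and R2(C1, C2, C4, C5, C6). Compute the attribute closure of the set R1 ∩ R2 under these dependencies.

C1, C2, C3, C4, C5, C6

R1 ∩ R2 = {C2, C4}.
C2, C4 → C1, C3 applies, adding C1, C3
C4 → C6 applies, adding C6
C4, C6 → C5 applies, adding C5
Closure: {C1, C2, C3, C4, C5, C6}.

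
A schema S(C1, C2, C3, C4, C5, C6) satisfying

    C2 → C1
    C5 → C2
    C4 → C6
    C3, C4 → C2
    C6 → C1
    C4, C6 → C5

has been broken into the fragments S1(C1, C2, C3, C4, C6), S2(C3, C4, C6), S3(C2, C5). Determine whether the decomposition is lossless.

Chase test. Columns are C1, C2, C3, C4, C5, C6; row i has aⱼ where attribute j ∈ Si, else bᵢⱼ.
Initial tableau (one row per fragment):
  row 1: a1 a2 a3 a4 b15 a6
  row 2: b21 b22 a3 a4 b25 a6
  row 3: b31 a2 b33 b34 a5 b36
Rows 1 and 3 agree on C2; apply C2→C1 and equate their C1 entries.
Rows 1 and 2 agree on C3, C4; apply C3, C4→C2 and equate their C2 entries.
Rows 1 and 2 agree on C6; apply C6→C1 and equate their C1 entries.
Rows 1 and 2 agree on C4, C6; apply C4, C6→C5 and equate their C5 entries.
No row becomes fully distinguished — the join is lossy.

No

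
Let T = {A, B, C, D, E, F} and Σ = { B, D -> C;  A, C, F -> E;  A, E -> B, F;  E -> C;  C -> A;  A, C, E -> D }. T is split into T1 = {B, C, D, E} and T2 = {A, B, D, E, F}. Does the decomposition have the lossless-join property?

Yes

Common attributes: T1 ∩ T2 = {B, D, E}.
Closure of {B, D, E}: B, D → C applies, adding C; C → A applies, adding A; A, E → B, F applies, adding F. So (B, D, E)⁺ = {A, B, C, D, E, F}.
This closure contains every attribute of T1, so T1 ∩ T2 → T1. The join is lossless.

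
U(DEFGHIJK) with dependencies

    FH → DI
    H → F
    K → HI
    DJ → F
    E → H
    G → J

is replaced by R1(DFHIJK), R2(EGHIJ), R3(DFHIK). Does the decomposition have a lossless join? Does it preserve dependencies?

lossy but dependency-preserving

Lossless test (chase): Rows 1 and 2 agree on H; apply H→F and equate their F entries. Rows 1 and 2 agree on FH; apply FH→DI and equate their DI entries. No row becomes fully distinguished — the join is lossy.
Dependency preservation: every FD's attributes lie within a single fragment, so each can be enforced locally — preserved.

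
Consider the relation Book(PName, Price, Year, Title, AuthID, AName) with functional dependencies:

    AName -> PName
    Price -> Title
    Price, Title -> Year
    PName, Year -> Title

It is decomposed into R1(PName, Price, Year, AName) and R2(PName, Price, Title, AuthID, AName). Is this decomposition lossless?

Yes

Common attributes: R1 ∩ R2 = {PName, Price, AName}.
Closure of {PName, Price, AName}: Price → Title applies, adding Title; Price, Title → Year applies, adding Year. So (PName, Price, AName)⁺ = {PName, Price, Year, Title, AName}.
This closure contains every attribute of R1, so R1 ∩ R2 → R1. The join is lossless.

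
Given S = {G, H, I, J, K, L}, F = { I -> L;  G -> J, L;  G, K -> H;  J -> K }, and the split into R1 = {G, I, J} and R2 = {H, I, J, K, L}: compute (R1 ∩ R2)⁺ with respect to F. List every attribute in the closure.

I, J, K, L

R1 ∩ R2 = {I, J}.
I → L applies, adding L
J → K applies, adding K
Closure: {I, J, K, L}.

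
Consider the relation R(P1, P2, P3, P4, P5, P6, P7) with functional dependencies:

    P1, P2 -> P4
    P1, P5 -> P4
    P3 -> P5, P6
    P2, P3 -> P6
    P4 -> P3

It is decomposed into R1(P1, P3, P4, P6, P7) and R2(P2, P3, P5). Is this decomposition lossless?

No

Common attributes: R1 ∩ R2 = {P3}.
Closure of {P3}: P3 → P5, P6 applies, adding P5, P6. So (P3)⁺ = {P3, P5, P6}.
The closure contains neither all of R1 = {P1, P3, P4, P6, P7} nor all of R2 = {P2, P3, P5}, so the common attributes are not a superkey of either fragment. The join is lossy.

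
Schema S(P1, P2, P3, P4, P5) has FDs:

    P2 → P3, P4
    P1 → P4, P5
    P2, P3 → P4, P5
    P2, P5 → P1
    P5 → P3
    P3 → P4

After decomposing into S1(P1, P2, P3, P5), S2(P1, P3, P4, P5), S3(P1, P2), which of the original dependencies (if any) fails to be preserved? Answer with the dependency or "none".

P2 → P3, P4: restricted closure across fragments reaches P3, P4.
P1 → P4, P5 lies within S2.
P2, P3 → P4, P5: restricted closure across fragments reaches P4, P5.
P2, P5 → P1 lies within S1.
P5 → P3 lies within S1.
P3 → P4 lies within S2.
Every dependency is enforceable on the fragments, so the decomposition is dependency-preserving.

none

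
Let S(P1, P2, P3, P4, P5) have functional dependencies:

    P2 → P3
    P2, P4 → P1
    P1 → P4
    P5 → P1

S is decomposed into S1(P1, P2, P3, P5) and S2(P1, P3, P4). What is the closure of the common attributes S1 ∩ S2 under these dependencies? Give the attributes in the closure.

S1 ∩ S2 = {P1, P3}.
P1 → P4 applies, adding P4
Closure: {P1, P3, P4}.

P1, P3, P4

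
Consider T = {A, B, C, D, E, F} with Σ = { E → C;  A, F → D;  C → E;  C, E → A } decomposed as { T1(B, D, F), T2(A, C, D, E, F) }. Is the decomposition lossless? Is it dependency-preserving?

Lossless test: (D, F)⁺ = {D, F}, which is a superkey of neither fragment — lossy.
Dependency preservation: every FD's attributes lie within a single fragment, so each can be enforced locally — preserved.

lossy but dependency-preserving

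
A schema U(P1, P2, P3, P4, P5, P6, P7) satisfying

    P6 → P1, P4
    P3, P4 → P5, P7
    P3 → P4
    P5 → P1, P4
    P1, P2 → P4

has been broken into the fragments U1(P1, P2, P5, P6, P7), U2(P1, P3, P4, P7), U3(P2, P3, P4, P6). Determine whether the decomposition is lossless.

Chase test. Columns are P1, P2, P3, P4, P5, P6, P7; row i has aⱼ where attribute j ∈ Ui, else bᵢⱼ.
Initial tableau (one row per fragment):
  row 1: a1 a2 b13 b14 a5 a6 a7
  row 2: a1 b22 a3 a4 b25 b26 a7
  row 3: b31 a2 a3 a4 b35 a6 b37
Rows 1 and 3 agree on P6; apply P6→P1, P4 and equate their P1, P4 entries.
Rows 2 and 3 agree on P3, P4; apply P3, P4→P5, P7 and equate their P5, P7 entries.
No row becomes fully distinguished — the join is lossy.

No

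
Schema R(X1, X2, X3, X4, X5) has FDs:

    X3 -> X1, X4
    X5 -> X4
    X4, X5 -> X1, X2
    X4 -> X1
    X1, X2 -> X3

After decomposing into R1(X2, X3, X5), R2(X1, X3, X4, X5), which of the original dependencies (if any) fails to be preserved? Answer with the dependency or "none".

X1, X2 -> X3

Check X1, X2 → X3: no single fragment contains all of {X1, X2, X3}, and the restricted closure of {X1, X2} across the fragments never reaches {X3}.
X3 → X1, X4 is preserved.
X5 → X4 is preserved.
X4, X5 → X1, X2 is preserved.
X4 → X1 is preserved.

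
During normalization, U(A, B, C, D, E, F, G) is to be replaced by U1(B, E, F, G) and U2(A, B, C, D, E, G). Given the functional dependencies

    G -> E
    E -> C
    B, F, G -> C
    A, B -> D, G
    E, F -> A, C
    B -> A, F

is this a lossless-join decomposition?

Common attributes: U1 ∩ U2 = {B, E, G}.
Closure of {B, E, G}: E → C applies, adding C; B → A, F applies, adding A, F; A, B → D, G applies, adding D. So (B, E, G)⁺ = {A, B, C, D, E, F, G}.
This closure contains every attribute of U1, so U1 ∩ U2 → U1. The join is lossless.

Yes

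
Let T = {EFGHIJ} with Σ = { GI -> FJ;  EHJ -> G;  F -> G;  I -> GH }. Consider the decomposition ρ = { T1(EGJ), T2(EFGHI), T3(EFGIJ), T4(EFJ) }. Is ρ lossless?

Chase test. Columns are EFGHIJ; row i has aⱼ where attribute j ∈ Ti, else bᵢⱼ.
Initial tableau (one row per fragment):
  row 1: a1 b12 a3 b14 b15 a6
  row 2: a1 a2 a3 a4 a5 b26
  row 3: a1 a2 a3 b34 a5 a6
  row 4: a1 a2 b43 b44 b45 a6
Rows 2 and 3 agree on GI; apply GI→FJ and equate their FJ entries.
Rows 2 and 4 agree on F; apply F→G and equate their G entries.
Rows 2 and 3 agree on I; apply I→GH and equate their GH entries.
Row 2 is now all distinguished symbols — the join is lossless.

Yes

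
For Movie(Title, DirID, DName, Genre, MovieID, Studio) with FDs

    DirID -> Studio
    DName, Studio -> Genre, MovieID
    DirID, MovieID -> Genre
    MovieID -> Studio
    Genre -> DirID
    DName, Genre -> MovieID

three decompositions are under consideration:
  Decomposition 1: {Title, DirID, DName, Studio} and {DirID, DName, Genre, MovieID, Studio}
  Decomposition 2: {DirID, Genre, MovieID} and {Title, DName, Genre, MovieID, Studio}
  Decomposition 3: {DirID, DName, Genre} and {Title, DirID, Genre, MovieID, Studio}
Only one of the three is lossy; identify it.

Decomposition 3

Decomposition 1: common = {DirID, DName, Studio}, closure = {DirID, DName, Genre, MovieID, Studio} → lossless.
Decomposition 2: common = {Genre, MovieID}, closure = {DirID, Genre, MovieID, Studio} → lossless.
Decomposition 3: common = {DirID, Genre}, closure = {DirID, Genre, Studio} → lossy.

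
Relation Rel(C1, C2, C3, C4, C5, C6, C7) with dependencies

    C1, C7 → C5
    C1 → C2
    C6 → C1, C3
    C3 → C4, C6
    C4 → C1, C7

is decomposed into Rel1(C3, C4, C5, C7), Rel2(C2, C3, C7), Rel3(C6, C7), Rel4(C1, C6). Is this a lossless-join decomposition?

Chase test. Columns are C1, C2, C3, C4, C5, C6, C7; row i has aⱼ where attribute j ∈ Reli, else bᵢⱼ.
Initial tableau (one row per fragment):
  row 1: b11 b12 a3 a4 a5 b16 a7
  row 2: b21 a2 a3 b24 b25 b26 a7
  row 3: b31 b32 b33 b34 b35 a6 a7
  row 4: a1 b42 b43 b44 b45 a6 b47
Rows 3 and 4 agree on C6; apply C6→C1, C3 and equate their C1, C3 entries.
Rows 1 and 2 agree on C3; apply C3→C4, C6 and equate their C4, C6 entries.
Rows 3 and 4 agree on C3; apply C3→C4, C6 and equate their C4, C6 entries.
Rows 1 and 2 agree on C4; apply C4→C1, C7 and equate their C1, C7 entries.
Rows 3 and 4 agree on C4; apply C4→C1, C7 and equate their C1, C7 entries.
Rows 1 and 2 agree on C1, C7; apply C1, C7→C5 and equate their C5 entries.
Rows 3 and 4 agree on C1, C7; apply C1, C7→C5 and equate their C5 entries.
Rows 1 and 2 agree on C1; apply C1→C2 and equate their C2 entries.
Rows 3 and 4 agree on C1; apply C1→C2 and equate their C2 entries.
No row becomes fully distinguished — the join is lossy.

No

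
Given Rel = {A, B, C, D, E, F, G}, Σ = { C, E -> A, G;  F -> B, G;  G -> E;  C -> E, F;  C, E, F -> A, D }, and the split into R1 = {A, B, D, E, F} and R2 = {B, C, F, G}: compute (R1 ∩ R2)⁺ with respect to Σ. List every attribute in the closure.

R1 ∩ R2 = {B, F}.
F → B, G applies, adding G
G → E applies, adding E
Closure: {B, E, F, G}.

B, E, F, G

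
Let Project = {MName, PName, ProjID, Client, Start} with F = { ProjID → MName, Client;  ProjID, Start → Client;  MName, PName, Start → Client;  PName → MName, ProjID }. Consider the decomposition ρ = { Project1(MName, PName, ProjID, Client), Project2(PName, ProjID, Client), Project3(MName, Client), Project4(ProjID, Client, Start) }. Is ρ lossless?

Chase test. Columns are MName, PName, ProjID, Client, Start; row i has aⱼ where attribute j ∈ Projecti, else bᵢⱼ.
Initial tableau (one row per fragment):
  row 1: a1 a2 a3 a4 b15
  row 2: b21 a2 a3 a4 b25
  row 3: a1 b32 b33 a4 b35
  row 4: b41 b42 a3 a4 a5
Rows 1 and 2 agree on ProjID; apply ProjID→MName, Client and equate their MName, Client entries.
Rows 1 and 4 agree on ProjID; apply ProjID→MName, Client and equate their MName, Client entries.
No row becomes fully distinguished — the join is lossy.

No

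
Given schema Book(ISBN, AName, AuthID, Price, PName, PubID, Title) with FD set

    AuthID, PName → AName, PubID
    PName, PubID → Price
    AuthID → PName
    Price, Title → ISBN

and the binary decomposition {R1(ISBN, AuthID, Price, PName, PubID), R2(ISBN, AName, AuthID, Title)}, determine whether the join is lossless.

Common attributes: R1 ∩ R2 = {ISBN, AuthID}.
Closure of {ISBN, AuthID}: AuthID → PName applies, adding PName; AuthID, PName → AName, PubID applies, adding AName, PubID; PName, PubID → Price applies, adding Price. So (ISBN, AuthID)⁺ = {ISBN, AName, AuthID, Price, PName, PubID}.
This closure contains every attribute of R1, so R1 ∩ R2 → R1. The join is lossless.

Yes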